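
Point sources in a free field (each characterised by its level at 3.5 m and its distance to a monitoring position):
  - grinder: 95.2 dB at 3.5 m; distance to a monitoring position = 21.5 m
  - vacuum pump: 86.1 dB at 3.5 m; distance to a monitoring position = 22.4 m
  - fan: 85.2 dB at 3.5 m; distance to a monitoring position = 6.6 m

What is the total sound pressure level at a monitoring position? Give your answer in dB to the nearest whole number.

First find each source's level at the receiver (point-source: −20·log₁₀(r/r_ref)), then combine on an intensity basis.
grinder: 95.2 − 20·log₁₀(21.5/3.5) = 95.2 − 15.77 = 79.43 dB.
vacuum pump: 86.1 − 20·log₁₀(22.4/3.5) = 86.1 − 16.12 = 69.98 dB.
fan: 85.2 − 20·log₁₀(6.6/3.5) = 85.2 − 5.51 = 79.69 dB.
Σ 10^(L/10) = 1.908e+08 → L_total = 10·log₁₀(1.908e+08) = 82.81 dB.

83 dB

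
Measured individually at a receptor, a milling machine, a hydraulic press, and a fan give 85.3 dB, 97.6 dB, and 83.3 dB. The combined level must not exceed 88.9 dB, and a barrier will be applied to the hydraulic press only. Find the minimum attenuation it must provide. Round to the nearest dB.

14 dB

The untreated sources together contribute 10^(85.3/10) + 10^(83.3/10) = 5.526e+08, i.e. 87.42 dB.
The limit corresponds to 10^(88.9/10) = 7.762e+08; subtracting the fixed part leaves 2.236e+08 for the hydraulic press, i.e. 83.49 dB.
So the hydraulic press must be reduced from 97.6 to 83.49 dB: IL = 14.11 dB.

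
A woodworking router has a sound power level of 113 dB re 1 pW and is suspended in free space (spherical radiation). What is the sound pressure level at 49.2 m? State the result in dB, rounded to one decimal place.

68.2 dB

The power spreads over a sphere of area 4π·r², so L_p = L_w − 10·log₁₀(4π·r²).
4π·r² = 3.042e+04 m², 10·log₁₀ of that is 44.831 dB.
L_p = 113 − 44.831 = 68.17 dB.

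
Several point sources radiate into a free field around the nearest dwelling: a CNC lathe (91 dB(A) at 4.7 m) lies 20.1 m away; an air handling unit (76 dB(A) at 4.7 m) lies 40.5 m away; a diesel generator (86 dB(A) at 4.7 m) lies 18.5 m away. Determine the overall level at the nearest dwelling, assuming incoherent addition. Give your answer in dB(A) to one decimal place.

Apply inverse-square spreading to bring every level to the receiver, then sum 10^(L/10).
CNC lathe: 91 − 20·log₁₀(20.1/4.7) = 91 − 12.62 = 78.38 dB(A).
air handling unit: 76 − 20·log₁₀(40.5/4.7) = 76 − 18.71 = 57.29 dB(A).
diesel generator: 86 − 20·log₁₀(18.5/4.7) = 86 − 11.90 = 74.10 dB(A).
Σ 10^(L/10) = 9.507e+07 → L_total = 10·log₁₀(9.507e+07) = 79.78 dB(A).

79.8 dB(A)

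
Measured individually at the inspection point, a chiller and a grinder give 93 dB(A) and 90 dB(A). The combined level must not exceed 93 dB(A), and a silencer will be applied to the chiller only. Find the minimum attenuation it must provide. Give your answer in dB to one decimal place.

Everything except the chiller sums to 10^(90/10) = 1.000e+09 in linear terms, 90.00 dB(A).
To meet 93 dB(A) overall, the treated chiller may contribute at most 10^(93/10) − 1.000e+09 = 9.953e+08, i.e. 89.98 dB(A).
So the chiller must be reduced from 93 to 89.98 dB(A): IL = 3.02 dB.

3.0 dB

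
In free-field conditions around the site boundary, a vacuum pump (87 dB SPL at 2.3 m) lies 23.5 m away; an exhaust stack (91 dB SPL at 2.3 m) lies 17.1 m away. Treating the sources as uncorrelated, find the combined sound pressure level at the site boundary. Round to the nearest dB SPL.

74 dB SPL

First find each source's level at the receiver (point-source: −20·log₁₀(r/r_ref)), then combine on an intensity basis.
vacuum pump: 87 − 20·log₁₀(23.5/2.3) = 87 − 20.19 = 66.81 dB SPL.
exhaust stack: 91 − 20·log₁₀(17.1/2.3) = 91 − 17.43 = 73.57 dB SPL.
Σ 10^(L/10) = 2.758e+07 → L_total = 10·log₁₀(2.758e+07) = 74.41 dB SPL.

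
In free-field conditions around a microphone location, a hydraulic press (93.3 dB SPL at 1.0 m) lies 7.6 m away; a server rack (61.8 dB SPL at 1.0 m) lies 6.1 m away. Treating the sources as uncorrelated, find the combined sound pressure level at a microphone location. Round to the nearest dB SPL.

First find each source's level at the receiver (point-source: −20·log₁₀(r/r_ref)), then combine on an intensity basis.
hydraulic press: 93.3 − 20·log₁₀(7.6/1.0) = 93.3 − 17.62 = 75.68 dB SPL.
server rack: 61.8 − 20·log₁₀(6.1/1.0) = 61.8 − 15.71 = 46.09 dB SPL.
Σ 10^(L/10) = 3.706e+07 → L_total = 10·log₁₀(3.706e+07) = 75.69 dB SPL.

76 dB SPL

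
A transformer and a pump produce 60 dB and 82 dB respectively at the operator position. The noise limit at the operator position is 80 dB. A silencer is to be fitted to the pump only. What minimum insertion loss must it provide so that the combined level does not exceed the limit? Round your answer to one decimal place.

2.0 dB

The untreated sources together contribute 10^(60/10) = 1.000e+06, i.e. 60.00 dB.
The limit corresponds to 10^(80/10) = 1.000e+08; subtracting the fixed part leaves 9.900e+07 for the pump, i.e. 79.96 dB.
Required insertion loss = 82 − 79.96 = 2.04 dB.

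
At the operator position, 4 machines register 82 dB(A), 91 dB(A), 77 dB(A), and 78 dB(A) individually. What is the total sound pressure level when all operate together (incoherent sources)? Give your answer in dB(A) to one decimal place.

For uncorrelated sources the intensities add, so convert each level to linear form, sum, and take 10·log₁₀ of the total.
Σ 10^(L/10) = 10^(82/10) + 10^(91/10) + 10^(77/10) + 10^(78/10) = 1.531e+09.
L_total = 10·log₁₀(1.531e+09) = 91.85 dB(A).

91.8 dB(A)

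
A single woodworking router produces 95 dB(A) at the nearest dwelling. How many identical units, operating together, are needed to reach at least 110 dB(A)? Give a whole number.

32

N identical sources give L₁ + 10·log₁₀ N, so require 10·log₁₀ N ≥ 110 − 95 = 15.0 dB.
N ≥ 10^(15.0/10) = 31.623, so N = 32.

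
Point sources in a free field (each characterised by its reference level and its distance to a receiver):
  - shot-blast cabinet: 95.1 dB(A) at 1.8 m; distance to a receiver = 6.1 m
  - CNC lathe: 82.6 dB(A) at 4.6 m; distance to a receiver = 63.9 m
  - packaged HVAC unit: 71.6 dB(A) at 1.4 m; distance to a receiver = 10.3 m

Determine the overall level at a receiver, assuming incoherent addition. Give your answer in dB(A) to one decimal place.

First find each source's level at the receiver (point-source: −20·log₁₀(r/r_ref)), then combine on an intensity basis.
shot-blast cabinet: 95.1 − 20·log₁₀(6.1/1.8) = 95.1 − 10.60 = 84.50 dB(A).
CNC lathe: 82.6 − 20·log₁₀(63.9/4.6) = 82.6 − 22.85 = 59.75 dB(A).
packaged HVAC unit: 71.6 − 20·log₁₀(10.3/1.4) = 71.6 − 17.33 = 54.27 dB(A).
Σ 10^(L/10) = 2.830e+08 → L_total = 10·log₁₀(2.830e+08) = 84.52 dB(A).

84.5 dB(A)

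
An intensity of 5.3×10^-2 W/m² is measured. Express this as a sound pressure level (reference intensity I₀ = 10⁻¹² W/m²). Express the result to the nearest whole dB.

107 dB

L = 10·log₁₀(I/I₀) = 10·log₁₀(5.3×10^-2/10⁻¹²) = 10·log₁₀(5.3×10^10).
L = 10·(0.7243 + 10) = 107.24 dB.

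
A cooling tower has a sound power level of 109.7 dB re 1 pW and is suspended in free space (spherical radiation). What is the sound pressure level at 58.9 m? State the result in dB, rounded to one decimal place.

L_p = L_w − 10·log₁₀(4π·r²) with r = 58.9 m.
4π·r² = 4.36e+04 m², 10·log₁₀ of that is 46.394 dB.
L_p = 109.7 − 46.394 = 63.31 dB.

63.3 dB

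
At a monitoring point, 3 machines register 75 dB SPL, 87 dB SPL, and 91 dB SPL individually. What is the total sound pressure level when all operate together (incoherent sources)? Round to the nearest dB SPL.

93 dB SPL

Incoherent sources combine by intensity addition: L_total = 10·log₁₀(Σ 10^(L_i/10)).
Σ 10^(L/10) = 10^(75/10) + 10^(87/10) + 10^(91/10) = 1.792e+09.
L_total = 10·log₁₀(1.792e+09) = 92.53 dB SPL.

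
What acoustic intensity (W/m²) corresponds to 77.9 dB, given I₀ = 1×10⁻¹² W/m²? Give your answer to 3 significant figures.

6.17e-05 W/m²

L = 10·log₁₀(I/I₀) ⇒ I = I₀·10^(L/10) = 10⁻¹² × 10^7.79.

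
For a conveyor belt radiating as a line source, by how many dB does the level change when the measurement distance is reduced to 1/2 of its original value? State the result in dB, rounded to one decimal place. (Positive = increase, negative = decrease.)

+3.0 dB

With cylindrical spreading the level changes by −10·log₁₀(r₂/r₁).
ΔL = −10·log₁₀(0.5) = +3.01 dB.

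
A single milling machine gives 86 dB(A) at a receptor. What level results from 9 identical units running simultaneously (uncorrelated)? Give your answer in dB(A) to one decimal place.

95.5 dB(A)

N identical incoherent sources raise the level by 10·log₁₀ N.
L_total = 86 + 10·log₁₀(9) = 86 + 9.542 = 95.54 dB(A).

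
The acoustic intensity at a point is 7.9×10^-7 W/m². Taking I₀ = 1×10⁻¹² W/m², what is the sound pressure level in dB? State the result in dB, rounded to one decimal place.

59.0 dB

Dividing by I₀ shifts the exponent by 12: I/I₀ = 7.9×10^5.
L = 10·(0.8976 + 5) = 58.98 dB.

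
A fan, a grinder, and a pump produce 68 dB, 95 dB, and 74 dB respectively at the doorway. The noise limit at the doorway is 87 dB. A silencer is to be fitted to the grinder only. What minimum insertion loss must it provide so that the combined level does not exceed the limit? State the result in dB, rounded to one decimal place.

The untreated sources together contribute 10^(68/10) + 10^(74/10) = 3.143e+07, i.e. 74.97 dB.
The limit corresponds to 10^(87/10) = 5.012e+08; subtracting the fixed part leaves 4.698e+08 for the grinder, i.e. 86.72 dB.
Required insertion loss = 95 − 86.72 = 8.28 dB.

8.3 dB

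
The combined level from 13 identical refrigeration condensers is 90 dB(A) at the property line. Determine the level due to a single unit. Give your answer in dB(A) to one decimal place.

78.9 dB(A)

Dividing the total intensity by 13 lowers the level by 10·log₁₀ 13 = 11.139 dB: L₁ = 90 − 11.139.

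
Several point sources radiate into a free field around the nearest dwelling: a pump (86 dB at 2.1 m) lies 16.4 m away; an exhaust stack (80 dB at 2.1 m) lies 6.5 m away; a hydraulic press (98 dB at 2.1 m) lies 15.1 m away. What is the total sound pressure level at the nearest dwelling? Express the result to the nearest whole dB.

Propagate each source to the receiver with L = L_ref − 20·log₁₀(r/r_ref), then add intensities.
pump: 86 − 20·log₁₀(16.4/2.1) = 86 − 17.85 = 68.15 dB.
exhaust stack: 80 − 20·log₁₀(6.5/2.1) = 80 − 9.81 = 70.19 dB.
hydraulic press: 98 − 20·log₁₀(15.1/2.1) = 98 − 17.14 = 80.86 dB.
Σ 10^(L/10) = 1.390e+08 → L_total = 10·log₁₀(1.390e+08) = 81.43 dB.

81 dB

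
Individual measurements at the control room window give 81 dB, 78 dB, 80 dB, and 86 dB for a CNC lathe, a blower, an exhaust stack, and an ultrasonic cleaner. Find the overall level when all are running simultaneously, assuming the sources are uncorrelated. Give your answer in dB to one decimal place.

For uncorrelated sources the intensities add, so convert each level to linear form, sum, and take 10·log₁₀ of the total.
Σ 10^(L/10) = 10^(81/10) + 10^(78/10) + 10^(80/10) + 10^(86/10) = 6.871e+08.
L_total = 10·log₁₀(6.871e+08) = 88.37 dB.

88.4 dB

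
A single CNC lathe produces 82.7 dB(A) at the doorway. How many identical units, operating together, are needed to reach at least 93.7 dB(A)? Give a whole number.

N identical sources give L₁ + 10·log₁₀ N, so require 10·log₁₀ N ≥ 93.7 − 82.7 = 11.0 dB.
N ≥ 10^(11.0/10) = 12.589, so N = 13.

13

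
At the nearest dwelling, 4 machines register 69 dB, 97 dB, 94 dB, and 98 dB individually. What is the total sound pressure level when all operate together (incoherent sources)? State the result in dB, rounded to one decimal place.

101.4 dB

Incoherent sources combine by intensity addition: L_total = 10·log₁₀(Σ 10^(L_i/10)).
Σ 10^(L/10) = 10^(69/10) + 10^(97/10) + 10^(94/10) + 10^(98/10) = 1.384e+10.
L_total = 10·log₁₀(1.384e+10) = 101.41 dB.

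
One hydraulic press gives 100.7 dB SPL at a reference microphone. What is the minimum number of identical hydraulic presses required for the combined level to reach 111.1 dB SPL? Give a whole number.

11

The shortfall is 111.1 − 100.7 = 10.4 dB, and N units add 10·log₁₀ N, so need 10·log₁₀ N ≥ 10.4.
N ≥ 10^(10.4/10) = 10.965, so N = 11.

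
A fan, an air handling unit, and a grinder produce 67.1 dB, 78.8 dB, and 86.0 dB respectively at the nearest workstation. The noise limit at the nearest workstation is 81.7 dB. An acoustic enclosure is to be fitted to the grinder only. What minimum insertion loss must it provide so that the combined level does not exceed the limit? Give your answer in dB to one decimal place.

Everything except the grinder sums to 10^(67.1/10) + 10^(78.8/10) = 8.099e+07 in linear terms, 79.08 dB.
To meet 81.7 dB overall, the treated grinder may contribute at most 10^(81.7/10) − 8.099e+07 = 6.692e+07, i.e. 78.26 dB.
Required insertion loss = 86.0 − 78.26 = 7.74 dB.

7.7 dB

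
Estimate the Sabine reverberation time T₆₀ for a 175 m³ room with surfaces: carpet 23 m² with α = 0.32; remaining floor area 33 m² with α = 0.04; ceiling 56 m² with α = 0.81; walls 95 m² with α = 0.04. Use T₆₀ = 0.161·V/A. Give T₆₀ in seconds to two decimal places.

Summing Sᵢαᵢ: 23·0.32 + 33·0.04 + 56·0.81 + 95·0.04 = 57.84 m².
T₆₀ = 0.161·V/A = 0.161·175/57.84 = 0.487 s.

0.49 s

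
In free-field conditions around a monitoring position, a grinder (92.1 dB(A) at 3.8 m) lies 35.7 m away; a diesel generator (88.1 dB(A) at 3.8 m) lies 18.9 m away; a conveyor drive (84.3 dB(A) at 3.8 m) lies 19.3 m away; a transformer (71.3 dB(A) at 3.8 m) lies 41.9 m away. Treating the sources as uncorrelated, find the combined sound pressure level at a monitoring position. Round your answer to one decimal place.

First find each source's level at the receiver (point-source: −20·log₁₀(r/r_ref)), then combine on an intensity basis.
grinder: 92.1 − 20·log₁₀(35.7/3.8) = 92.1 − 19.46 = 72.64 dB(A).
diesel generator: 88.1 − 20·log₁₀(18.9/3.8) = 88.1 − 13.93 = 74.17 dB(A).
conveyor drive: 84.3 − 20·log₁₀(19.3/3.8) = 84.3 − 14.12 = 70.18 dB(A).
transformer: 71.3 − 20·log₁₀(41.9/3.8) = 71.3 − 20.85 = 50.45 dB(A).
Σ 10^(L/10) = 5.502e+07 → L_total = 10·log₁₀(5.502e+07) = 77.41 dB(A).

77.4 dB(A)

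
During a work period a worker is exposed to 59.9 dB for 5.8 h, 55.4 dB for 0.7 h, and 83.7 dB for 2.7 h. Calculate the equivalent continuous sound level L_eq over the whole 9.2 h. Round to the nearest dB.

78 dB

The energy average is taken in the linear domain: L_eq = 10·log₁₀[(Σ tᵢ·10^(Lᵢ/10))/T], T = 9.2 h.
Σ tᵢ·10^(Lᵢ/10) = 5.8·10^(59.9/10) + 0.7·10^(55.4/10) + 2.7·10^(83.7/10) = 6.389e+08.
L_eq = 10·log₁₀(6.389e+08/9.2) = 78.42 dB.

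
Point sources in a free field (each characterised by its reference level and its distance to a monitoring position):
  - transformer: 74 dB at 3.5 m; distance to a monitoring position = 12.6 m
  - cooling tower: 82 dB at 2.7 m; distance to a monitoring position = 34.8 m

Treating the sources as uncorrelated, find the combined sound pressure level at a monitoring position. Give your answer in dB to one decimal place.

64.6 dB

Propagate each source to the receiver with L = L_ref − 20·log₁₀(r/r_ref), then add intensities.
transformer: 74 − 20·log₁₀(12.6/3.5) = 74 − 11.13 = 62.87 dB.
cooling tower: 82 − 20·log₁₀(34.8/2.7) = 82 − 22.20 = 59.80 dB.
Σ 10^(L/10) = 2.892e+06 → L_total = 10·log₁₀(2.892e+06) = 64.61 dB.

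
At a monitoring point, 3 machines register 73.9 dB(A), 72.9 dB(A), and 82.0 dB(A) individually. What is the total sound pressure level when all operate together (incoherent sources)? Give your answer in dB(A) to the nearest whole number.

For uncorrelated sources the intensities add, so convert each level to linear form, sum, and take 10·log₁₀ of the total.
Σ 10^(L/10) = 10^(73.9/10) + 10^(72.9/10) + 10^(82.0/10) = 2.025e+08.
L_total = 10·log₁₀(2.025e+08) = 83.06 dB(A).

83 dB(A)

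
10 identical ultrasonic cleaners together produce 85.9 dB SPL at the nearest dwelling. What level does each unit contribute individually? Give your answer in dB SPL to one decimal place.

Dividing the total intensity by 10 lowers the level by 10·log₁₀ 10 = 10.000 dB: L₁ = 85.9 − 10.000.

75.9 dB SPL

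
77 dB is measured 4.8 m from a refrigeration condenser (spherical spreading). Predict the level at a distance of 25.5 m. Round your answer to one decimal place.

62.5 dB

Point-source attenuation: ΔL = 20·log₁₀(r₂/r₁) = 20·log₁₀(25.5/4.8) = 14.506 dB.
L₂ = 77 − 20·log₁₀(25.5/4.8) = 77 − 14.506 = 62.49 dB.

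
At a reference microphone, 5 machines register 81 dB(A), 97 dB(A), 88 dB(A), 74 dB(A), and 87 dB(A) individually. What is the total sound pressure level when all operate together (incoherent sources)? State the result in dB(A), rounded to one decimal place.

98.0 dB(A)

Incoherent sources combine by intensity addition: L_total = 10·log₁₀(Σ 10^(L_i/10)).
Σ 10^(L/10) = 10^(81/10) + 10^(97/10) + 10^(88/10) + 10^(74/10) + 10^(87/10) = 6.295e+09.
L_total = 10·log₁₀(6.295e+09) = 97.99 dB(A).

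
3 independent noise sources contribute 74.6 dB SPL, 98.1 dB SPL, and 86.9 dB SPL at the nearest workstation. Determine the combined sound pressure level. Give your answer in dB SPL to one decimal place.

Incoherent sources combine by intensity addition: L_total = 10·log₁₀(Σ 10^(L_i/10)).
Σ 10^(L/10) = 10^(74.6/10) + 10^(98.1/10) + 10^(86.9/10) = 6.975e+09.
L_total = 10·log₁₀(6.975e+09) = 98.44 dB SPL.

98.4 dB SPL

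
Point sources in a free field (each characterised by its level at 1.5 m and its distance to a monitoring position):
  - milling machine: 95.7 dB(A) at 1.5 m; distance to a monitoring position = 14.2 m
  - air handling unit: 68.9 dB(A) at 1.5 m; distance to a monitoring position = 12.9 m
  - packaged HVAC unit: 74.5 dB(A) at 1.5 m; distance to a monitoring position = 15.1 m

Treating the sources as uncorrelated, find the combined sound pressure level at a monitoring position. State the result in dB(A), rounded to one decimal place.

76.2 dB(A)

Apply inverse-square spreading to bring every level to the receiver, then sum 10^(L/10).
milling machine: 95.7 − 20·log₁₀(14.2/1.5) = 95.7 − 19.52 = 76.18 dB(A).
air handling unit: 68.9 − 20·log₁₀(12.9/1.5) = 68.9 − 18.69 = 50.21 dB(A).
packaged HVAC unit: 74.5 − 20·log₁₀(15.1/1.5) = 74.5 − 20.06 = 54.44 dB(A).
Σ 10^(L/10) = 4.184e+07 → L_total = 10·log₁₀(4.184e+07) = 76.22 dB(A).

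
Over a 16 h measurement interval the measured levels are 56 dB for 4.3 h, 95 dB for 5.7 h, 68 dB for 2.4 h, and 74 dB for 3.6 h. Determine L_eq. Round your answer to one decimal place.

90.5 dB

Weight each interval's intensity by its duration and average over T = 16 h:
Σ tᵢ·10^(Lᵢ/10) = 4.3·10^(56/10) + 5.7·10^(95/10) + 2.4·10^(68/10) + 3.6·10^(74/10) = 1.813e+10.
L_eq = 10·log₁₀(1.813e+10/16) = 90.54 dB.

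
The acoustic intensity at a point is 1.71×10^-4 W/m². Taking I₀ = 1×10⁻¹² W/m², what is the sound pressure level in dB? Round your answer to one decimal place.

82.3 dB

L = 10·log₁₀(I/I₀) = 10·log₁₀(1.71×10^-4/10⁻¹²) = 10·log₁₀(1.71×10^8).
L = 10·(0.2330 + 8) = 82.33 dB.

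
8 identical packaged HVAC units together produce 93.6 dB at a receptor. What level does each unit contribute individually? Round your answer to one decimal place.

8 equal contributions raise the level by 10·log₁₀ 8 = 9.031 dB, so each unit alone gives 93.6 − 9.031.

84.6 dB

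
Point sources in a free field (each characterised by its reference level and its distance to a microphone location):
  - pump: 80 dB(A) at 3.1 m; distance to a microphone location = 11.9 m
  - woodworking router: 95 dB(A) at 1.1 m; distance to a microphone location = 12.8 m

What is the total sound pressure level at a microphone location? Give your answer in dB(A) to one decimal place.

Propagate each source to the receiver with L = L_ref − 20·log₁₀(r/r_ref), then add intensities.
pump: 80 − 20·log₁₀(11.9/3.1) = 80 − 11.68 = 68.32 dB(A).
woodworking router: 95 − 20·log₁₀(12.8/1.1) = 95 − 21.32 = 73.68 dB(A).
Σ 10^(L/10) = 3.014e+07 → L_total = 10·log₁₀(3.014e+07) = 74.79 dB(A).

74.8 dB(A)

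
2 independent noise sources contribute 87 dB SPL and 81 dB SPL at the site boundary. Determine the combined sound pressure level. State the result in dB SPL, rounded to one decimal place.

88.0 dB SPL

For uncorrelated sources the intensities add, so convert each level to linear form, sum, and take 10·log₁₀ of the total.
Σ 10^(L/10) = 10^(87/10) + 10^(81/10) = 6.271e+08.
L_total = 10·log₁₀(6.271e+08) = 87.97 dB SPL.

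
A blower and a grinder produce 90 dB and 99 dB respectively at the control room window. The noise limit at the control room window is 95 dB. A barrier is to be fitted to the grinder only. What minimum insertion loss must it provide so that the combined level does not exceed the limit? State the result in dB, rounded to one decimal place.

Fixed contribution from the other source: Σ 10^(L/10) = 10^(90/10) = 1.000e+09 (90.00 dB).
The limit corresponds to 10^(95/10) = 3.162e+09; subtracting the fixed part leaves 2.162e+09 for the grinder, i.e. 93.35 dB.
So the grinder must be reduced from 99 to 93.35 dB: IL = 5.65 dB.

5.7 dB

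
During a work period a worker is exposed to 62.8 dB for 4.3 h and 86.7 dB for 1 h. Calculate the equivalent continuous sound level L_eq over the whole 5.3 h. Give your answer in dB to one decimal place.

L_eq = 10·log₁₀[(1/T)·Σ tᵢ·10^(Lᵢ/10)] with T = 5.3 h.
Σ tᵢ·10^(Lᵢ/10) = 4.3·10^(62.8/10) + 1·10^(86.7/10) = 4.759e+08.
L_eq = 10·log₁₀(4.759e+08/5.3) = 79.53 dB.

79.5 dB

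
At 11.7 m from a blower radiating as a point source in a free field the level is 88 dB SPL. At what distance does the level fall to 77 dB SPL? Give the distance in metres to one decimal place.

The 11.0 dB drop corresponds to a distance ratio of 10^(11.0/20) for a point source.
r₂ = 11.7·10^((88−77)/20) = 11.7·10^(11.0/20) = 41.51 m.

41.5 m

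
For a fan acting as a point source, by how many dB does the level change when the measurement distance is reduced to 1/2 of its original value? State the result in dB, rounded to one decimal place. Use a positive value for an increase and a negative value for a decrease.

With spherical spreading the level changes by −20·log₁₀(r₂/r₁).
ΔL = −20·log₁₀(0.5) = +6.02 dB.

+6.0 dB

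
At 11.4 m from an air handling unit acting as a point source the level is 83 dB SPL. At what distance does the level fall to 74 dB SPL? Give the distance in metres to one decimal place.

For a point source L₁ − L₂ = 20·log₁₀(r₂/r₁), so r₂ = r₁·10^((L₁−L₂)/20).
r₂ = 11.4·10^((83−74)/20) = 11.4·10^(9.0/20) = 32.13 m.

32.1 m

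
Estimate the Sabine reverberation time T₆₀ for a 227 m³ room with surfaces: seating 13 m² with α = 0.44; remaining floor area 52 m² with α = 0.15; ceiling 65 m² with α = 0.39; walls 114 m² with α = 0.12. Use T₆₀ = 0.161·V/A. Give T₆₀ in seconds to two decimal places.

A = Σ Sᵢαᵢ = 13·0.44 + 52·0.15 + 65·0.39 + 114·0.12 = 52.55 m².
T₆₀ = 0.161·V/A = 0.161·227/52.55 = 0.695 s.

0.70 s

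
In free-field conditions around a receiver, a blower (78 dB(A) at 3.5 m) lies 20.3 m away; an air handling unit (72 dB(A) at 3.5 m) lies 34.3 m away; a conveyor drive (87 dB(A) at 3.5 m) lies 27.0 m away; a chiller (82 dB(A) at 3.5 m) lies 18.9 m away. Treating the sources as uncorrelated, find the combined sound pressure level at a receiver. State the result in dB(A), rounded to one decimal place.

72.0 dB(A)

First find each source's level at the receiver (point-source: −20·log₁₀(r/r_ref)), then combine on an intensity basis.
blower: 78 − 20·log₁₀(20.3/3.5) = 78 − 15.27 = 62.73 dB(A).
air handling unit: 72 − 20·log₁₀(34.3/3.5) = 72 − 19.82 = 52.18 dB(A).
conveyor drive: 87 − 20·log₁₀(27.0/3.5) = 87 − 17.75 = 69.25 dB(A).
chiller: 82 − 20·log₁₀(18.9/3.5) = 82 − 14.65 = 67.35 dB(A).
Σ 10^(L/10) = 1.590e+07 → L_total = 10·log₁₀(1.590e+07) = 72.01 dB(A).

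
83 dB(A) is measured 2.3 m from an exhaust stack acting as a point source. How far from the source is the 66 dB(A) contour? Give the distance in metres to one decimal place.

16.3 m

Point-source spreading drops the level by 20·log₁₀(r₂/r₁); inverting, r₂/r₁ = 10^(ΔL/20).
r₂ = 2.3·10^((83−66)/20) = 2.3·10^(17.0/20) = 16.28 m.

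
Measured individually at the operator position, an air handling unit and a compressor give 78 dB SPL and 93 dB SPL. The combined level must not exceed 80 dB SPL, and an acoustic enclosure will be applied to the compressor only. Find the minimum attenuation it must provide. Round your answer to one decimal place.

17.3 dB

The untreated sources together contribute 10^(78/10) = 6.310e+07, i.e. 78.00 dB SPL.
To meet 80 dB SPL overall, the treated compressor may contribute at most 10^(80/10) − 6.310e+07 = 3.690e+07, i.e. 75.67 dB SPL.
So the compressor must be reduced from 93 to 75.67 dB SPL: IL = 17.33 dB.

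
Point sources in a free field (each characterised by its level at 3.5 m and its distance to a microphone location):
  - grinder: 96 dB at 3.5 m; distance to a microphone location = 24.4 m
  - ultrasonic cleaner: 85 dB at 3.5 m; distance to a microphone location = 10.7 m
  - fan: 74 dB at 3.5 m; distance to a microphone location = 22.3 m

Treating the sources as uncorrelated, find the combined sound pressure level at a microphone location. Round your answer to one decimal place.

First find each source's level at the receiver (point-source: −20·log₁₀(r/r_ref)), then combine on an intensity basis.
grinder: 96 − 20·log₁₀(24.4/3.5) = 96 − 16.87 = 79.13 dB.
ultrasonic cleaner: 85 − 20·log₁₀(10.7/3.5) = 85 − 9.71 = 75.29 dB.
fan: 74 − 20·log₁₀(22.3/3.5) = 74 − 16.08 = 57.92 dB.
Σ 10^(L/10) = 1.164e+08 → L_total = 10·log₁₀(1.164e+08) = 80.66 dB.

80.7 dB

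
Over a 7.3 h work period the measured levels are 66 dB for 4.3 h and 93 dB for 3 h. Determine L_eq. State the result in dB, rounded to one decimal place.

89.2 dB

Weight each interval's intensity by its duration and average over T = 7.3 h:
Σ tᵢ·10^(Lᵢ/10) = 4.3·10^(66/10) + 3·10^(93/10) = 6.003e+09.
L_eq = 10·log₁₀(6.003e+09/7.3) = 89.15 dB.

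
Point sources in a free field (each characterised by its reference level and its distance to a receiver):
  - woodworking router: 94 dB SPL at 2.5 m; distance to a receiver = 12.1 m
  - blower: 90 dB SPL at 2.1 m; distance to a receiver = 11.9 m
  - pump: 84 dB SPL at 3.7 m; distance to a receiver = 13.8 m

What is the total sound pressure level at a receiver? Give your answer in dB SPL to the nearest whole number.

First find each source's level at the receiver (point-source: −20·log₁₀(r/r_ref)), then combine on an intensity basis.
woodworking router: 94 − 20·log₁₀(12.1/2.5) = 94 − 13.70 = 80.30 dB SPL.
blower: 90 − 20·log₁₀(11.9/2.1) = 90 − 15.07 = 74.93 dB SPL.
pump: 84 − 20·log₁₀(13.8/3.7) = 84 − 11.43 = 72.57 dB SPL.
Σ 10^(L/10) = 1.564e+08 → L_total = 10·log₁₀(1.564e+08) = 81.94 dB SPL.

82 dB SPL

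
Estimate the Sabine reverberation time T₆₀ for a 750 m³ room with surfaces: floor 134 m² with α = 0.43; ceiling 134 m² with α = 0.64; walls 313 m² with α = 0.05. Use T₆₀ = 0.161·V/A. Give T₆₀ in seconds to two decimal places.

Total absorption A = 134·0.43 + 134·0.64 + 313·0.05 = 159.03 m² sabins.
T₆₀ = 0.161·V/A = 0.161·750/159.03 = 0.759 s.

0.76 s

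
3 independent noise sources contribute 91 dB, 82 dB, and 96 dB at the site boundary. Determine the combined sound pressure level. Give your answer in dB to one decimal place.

97.3 dB

Incoherent sources combine by intensity addition: L_total = 10·log₁₀(Σ 10^(L_i/10)).
Σ 10^(L/10) = 10^(91/10) + 10^(82/10) + 10^(96/10) = 5.398e+09.
L_total = 10·log₁₀(5.398e+09) = 97.32 dB.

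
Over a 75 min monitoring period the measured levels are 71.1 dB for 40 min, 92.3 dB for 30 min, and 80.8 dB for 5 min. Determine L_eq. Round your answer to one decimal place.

88.4 dB

Weight each interval's intensity by its duration and average over T = 75 min:
Σ tᵢ·10^(Lᵢ/10) = 40·10^(71.1/10) + 30·10^(92.3/10) + 5·10^(80.8/10) = 5.206e+10.
L_eq = 10·log₁₀(5.206e+10/75) = 88.41 dB.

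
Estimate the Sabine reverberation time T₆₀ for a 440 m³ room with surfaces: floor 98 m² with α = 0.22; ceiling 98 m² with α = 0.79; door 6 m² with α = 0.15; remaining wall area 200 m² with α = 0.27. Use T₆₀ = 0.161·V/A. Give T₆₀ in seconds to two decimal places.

0.46 s

Total absorption A = 98·0.22 + 98·0.79 + 6·0.15 + 200·0.27 = 153.88 m² sabins.
T₆₀ = 0.161·V/A = 0.161·440/153.88 = 0.460 s.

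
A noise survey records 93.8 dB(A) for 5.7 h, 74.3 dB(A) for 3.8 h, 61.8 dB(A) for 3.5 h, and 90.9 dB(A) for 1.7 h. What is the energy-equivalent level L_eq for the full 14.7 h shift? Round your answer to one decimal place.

Weight each interval's intensity by its duration and average over T = 14.7 h:
Σ tᵢ·10^(Lᵢ/10) = 5.7·10^(93.8/10) + 3.8·10^(74.3/10) + 3.5·10^(61.8/10) + 1.7·10^(90.9/10) = 1.587e+10.
L_eq = 10·log₁₀(1.587e+10/14.7) = 90.33 dB(A).

90.3 dB(A)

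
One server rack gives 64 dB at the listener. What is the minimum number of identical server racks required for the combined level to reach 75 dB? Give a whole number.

The shortfall is 75 − 64 = 11.0 dB, and N units add 10·log₁₀ N, so need 10·log₁₀ N ≥ 11.0.
N ≥ 10^(11.0/10) = 12.589, so N = 13.

13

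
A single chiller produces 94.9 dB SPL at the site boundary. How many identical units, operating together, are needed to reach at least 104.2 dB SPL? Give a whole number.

9

The shortfall is 104.2 − 94.9 = 9.3 dB, and N units add 10·log₁₀ N, so need 10·log₁₀ N ≥ 9.3.
N ≥ 10^(9.3/10) = 8.511, so N = 9.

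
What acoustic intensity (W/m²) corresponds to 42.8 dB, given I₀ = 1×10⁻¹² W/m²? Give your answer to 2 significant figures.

I = I₀·10^(L/10) = 10⁻¹² × 10^(42.8/10) = 10^(-7.720).

1.9e-08 W/m²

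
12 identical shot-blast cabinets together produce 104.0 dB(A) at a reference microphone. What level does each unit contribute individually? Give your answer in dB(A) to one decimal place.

For N identical incoherent sources L_total = L₁ + 10·log₁₀ N, so L₁ = 104.0 − 10·log₁₀(12) = 104.0 − 10.792.

93.2 dB(A)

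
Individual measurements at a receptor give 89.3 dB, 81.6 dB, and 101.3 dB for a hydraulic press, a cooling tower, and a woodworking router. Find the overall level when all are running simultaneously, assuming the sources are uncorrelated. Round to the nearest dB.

102 dB

Incoherent sources combine by intensity addition: L_total = 10·log₁₀(Σ 10^(L_i/10)).
Σ 10^(L/10) = 10^(89.3/10) + 10^(81.6/10) + 10^(101.3/10) = 1.449e+10.
L_total = 10·log₁₀(1.449e+10) = 101.61 dB.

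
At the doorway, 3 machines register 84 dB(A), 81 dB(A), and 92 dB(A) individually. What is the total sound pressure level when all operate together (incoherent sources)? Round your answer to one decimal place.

Incoherent sources combine by intensity addition: L_total = 10·log₁₀(Σ 10^(L_i/10)).
Σ 10^(L/10) = 10^(84/10) + 10^(81/10) + 10^(92/10) = 1.962e+09.
L_total = 10·log₁₀(1.962e+09) = 92.93 dB(A).

92.9 dB(A)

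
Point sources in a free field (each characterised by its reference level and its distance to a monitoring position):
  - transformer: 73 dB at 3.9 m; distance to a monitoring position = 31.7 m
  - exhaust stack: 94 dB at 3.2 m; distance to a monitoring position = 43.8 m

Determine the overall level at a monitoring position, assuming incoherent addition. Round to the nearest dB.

71 dB

Apply inverse-square spreading to bring every level to the receiver, then sum 10^(L/10).
transformer: 73 − 20·log₁₀(31.7/3.9) = 73 − 18.20 = 54.80 dB.
exhaust stack: 94 − 20·log₁₀(43.8/3.2) = 94 − 22.73 = 71.27 dB.
Σ 10^(L/10) = 1.371e+07 → L_total = 10·log₁₀(1.371e+07) = 71.37 dB.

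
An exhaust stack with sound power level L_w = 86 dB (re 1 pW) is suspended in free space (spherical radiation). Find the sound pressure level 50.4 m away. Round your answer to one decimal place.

L_p = L_w − 10·log₁₀(4π·r²) with r = 50.4 m.
4π·r² = 3.192e+04 m², 10·log₁₀ of that is 45.041 dB.
L_p = 86 − 45.041 = 40.96 dB.

41.0 dB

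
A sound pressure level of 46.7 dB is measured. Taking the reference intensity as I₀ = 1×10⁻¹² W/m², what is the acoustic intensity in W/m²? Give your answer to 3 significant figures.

I/I₀ = 10^(46.7/10) = 4.677e+04, so I = 4.677e+04 × 10⁻¹² W/m².

4.68e-08 W/m²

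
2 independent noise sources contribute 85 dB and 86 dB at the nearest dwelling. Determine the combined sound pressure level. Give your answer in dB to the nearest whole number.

89 dB

Incoherent sources combine by intensity addition: L_total = 10·log₁₀(Σ 10^(L_i/10)).
Σ 10^(L/10) = 10^(85/10) + 10^(86/10) = 7.143e+08.
L_total = 10·log₁₀(7.143e+08) = 88.54 dB.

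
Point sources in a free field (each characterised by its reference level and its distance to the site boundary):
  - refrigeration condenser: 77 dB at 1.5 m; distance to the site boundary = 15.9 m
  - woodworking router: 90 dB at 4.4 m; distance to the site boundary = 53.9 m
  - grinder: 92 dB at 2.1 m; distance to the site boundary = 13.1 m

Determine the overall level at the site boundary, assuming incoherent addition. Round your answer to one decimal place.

Propagate each source to the receiver with L = L_ref − 20·log₁₀(r/r_ref), then add intensities.
refrigeration condenser: 77 − 20·log₁₀(15.9/1.5) = 77 − 20.51 = 56.49 dB.
woodworking router: 90 − 20·log₁₀(53.9/4.4) = 90 − 21.76 = 68.24 dB.
grinder: 92 − 20·log₁₀(13.1/2.1) = 92 − 15.90 = 76.10 dB.
Σ 10^(L/10) = 4.784e+07 → L_total = 10·log₁₀(4.784e+07) = 76.80 dB.

76.8 dB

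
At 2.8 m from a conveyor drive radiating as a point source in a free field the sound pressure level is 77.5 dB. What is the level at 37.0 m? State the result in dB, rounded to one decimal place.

Point-source attenuation: ΔL = 20·log₁₀(r₂/r₁) = 20·log₁₀(37.0/2.8) = 22.421 dB.
L₂ = 77.5 − 20·log₁₀(37.0/2.8) = 77.5 − 22.421 = 55.08 dB.

55.1 dB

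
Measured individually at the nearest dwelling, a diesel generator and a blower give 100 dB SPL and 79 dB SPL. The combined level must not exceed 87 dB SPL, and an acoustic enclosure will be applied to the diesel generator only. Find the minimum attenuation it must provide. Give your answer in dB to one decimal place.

Fixed contribution from the other source: Σ 10^(L/10) = 10^(79/10) = 7.943e+07 (79.00 dB SPL).
The limit corresponds to 10^(87/10) = 5.012e+08; subtracting the fixed part leaves 4.218e+08 for the diesel generator, i.e. 86.25 dB SPL.
Required insertion loss = 100 − 86.25 = 13.75 dB.

13.7 dB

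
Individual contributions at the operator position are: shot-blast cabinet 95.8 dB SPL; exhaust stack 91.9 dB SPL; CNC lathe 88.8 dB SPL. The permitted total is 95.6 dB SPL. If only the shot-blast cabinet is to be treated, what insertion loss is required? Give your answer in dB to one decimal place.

4.6 dB

Fixed contribution from the other sources: Σ 10^(L/10) = 10^(91.9/10) + 10^(88.8/10) = 2.307e+09 (93.63 dB SPL).
To meet 95.6 dB SPL overall, the treated shot-blast cabinet may contribute at most 10^(95.6/10) − 2.307e+09 = 1.323e+09, i.e. 91.22 dB SPL.
So the shot-blast cabinet must be reduced from 95.8 to 91.22 dB SPL: IL = 4.58 dB.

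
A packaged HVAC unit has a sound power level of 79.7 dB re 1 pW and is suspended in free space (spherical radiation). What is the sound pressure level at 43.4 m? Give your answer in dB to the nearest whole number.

L_p = L_w − 10·log₁₀(4π·r²) with r = 43.4 m.
4π·r² = 2.367e+04 m², 10·log₁₀ of that is 43.742 dB.
L_p = 79.7 − 43.742 = 35.96 dB.

36 dB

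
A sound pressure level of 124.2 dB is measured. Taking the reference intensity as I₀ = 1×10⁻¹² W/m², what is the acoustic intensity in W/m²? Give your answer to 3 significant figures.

2.63 W/m²

L = 10·log₁₀(I/I₀) ⇒ I = I₀·10^(L/10) = 10⁻¹² × 10^12.42.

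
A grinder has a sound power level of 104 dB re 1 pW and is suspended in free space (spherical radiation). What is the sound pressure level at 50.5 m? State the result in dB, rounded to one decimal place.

58.9 dB

The power spreads over a sphere of area 4π·r², so L_p = L_w − 10·log₁₀(4π·r²).
4π·r² = 3.205e+04 m², 10·log₁₀ of that is 45.058 dB.
L_p = 104 − 45.058 = 58.94 dB.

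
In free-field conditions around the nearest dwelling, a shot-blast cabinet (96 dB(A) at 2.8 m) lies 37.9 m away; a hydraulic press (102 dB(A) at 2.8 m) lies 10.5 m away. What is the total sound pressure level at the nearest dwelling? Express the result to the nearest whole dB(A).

First find each source's level at the receiver (point-source: −20·log₁₀(r/r_ref)), then combine on an intensity basis.
shot-blast cabinet: 96 − 20·log₁₀(37.9/2.8) = 96 − 22.63 = 73.37 dB(A).
hydraulic press: 102 − 20·log₁₀(10.5/2.8) = 102 − 11.48 = 90.52 dB(A).
Σ 10^(L/10) = 1.149e+09 → L_total = 10·log₁₀(1.149e+09) = 90.60 dB(A).

91 dB(A)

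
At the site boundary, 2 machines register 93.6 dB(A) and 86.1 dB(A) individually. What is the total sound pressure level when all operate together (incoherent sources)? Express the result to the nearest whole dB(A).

For uncorrelated sources the intensities add, so convert each level to linear form, sum, and take 10·log₁₀ of the total.
Σ 10^(L/10) = 10^(93.6/10) + 10^(86.1/10) = 2.698e+09.
L_total = 10·log₁₀(2.698e+09) = 94.31 dB(A).

94 dB(A)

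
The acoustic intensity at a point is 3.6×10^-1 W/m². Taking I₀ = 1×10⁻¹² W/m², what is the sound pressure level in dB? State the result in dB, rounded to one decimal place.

I/I₀ = 3.6×10^-1/10⁻¹² = 3.6×10^11, and L = 10·log₁₀(I/I₀).
L = 10·(0.5563 + 11) = 115.56 dB.

115.6 dB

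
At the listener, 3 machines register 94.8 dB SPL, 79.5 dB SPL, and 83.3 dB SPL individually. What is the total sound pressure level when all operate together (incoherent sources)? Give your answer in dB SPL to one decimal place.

For uncorrelated sources the intensities add, so convert each level to linear form, sum, and take 10·log₁₀ of the total.
Σ 10^(L/10) = 10^(94.8/10) + 10^(79.5/10) + 10^(83.3/10) = 3.323e+09.
L_total = 10·log₁₀(3.323e+09) = 95.22 dB SPL.

95.2 dB SPL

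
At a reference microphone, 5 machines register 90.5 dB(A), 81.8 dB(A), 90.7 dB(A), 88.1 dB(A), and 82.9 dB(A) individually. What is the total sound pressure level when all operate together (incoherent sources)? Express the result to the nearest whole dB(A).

95 dB(A)

For uncorrelated sources the intensities add, so convert each level to linear form, sum, and take 10·log₁₀ of the total.
Σ 10^(L/10) = 10^(90.5/10) + 10^(81.8/10) + 10^(90.7/10) + 10^(88.1/10) + 10^(82.9/10) = 3.289e+09.
L_total = 10·log₁₀(3.289e+09) = 95.17 dB(A).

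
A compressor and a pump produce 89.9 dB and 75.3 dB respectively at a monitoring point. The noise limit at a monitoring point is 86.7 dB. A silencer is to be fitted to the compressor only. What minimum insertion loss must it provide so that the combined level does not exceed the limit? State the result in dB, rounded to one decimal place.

The untreated sources together contribute 10^(75.3/10) = 3.388e+07, i.e. 75.30 dB.
To meet 86.7 dB overall, the treated compressor may contribute at most 10^(86.7/10) − 3.388e+07 = 4.339e+08, i.e. 86.37 dB.
So the compressor must be reduced from 89.9 to 86.37 dB: IL = 3.53 dB.

3.5 dB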